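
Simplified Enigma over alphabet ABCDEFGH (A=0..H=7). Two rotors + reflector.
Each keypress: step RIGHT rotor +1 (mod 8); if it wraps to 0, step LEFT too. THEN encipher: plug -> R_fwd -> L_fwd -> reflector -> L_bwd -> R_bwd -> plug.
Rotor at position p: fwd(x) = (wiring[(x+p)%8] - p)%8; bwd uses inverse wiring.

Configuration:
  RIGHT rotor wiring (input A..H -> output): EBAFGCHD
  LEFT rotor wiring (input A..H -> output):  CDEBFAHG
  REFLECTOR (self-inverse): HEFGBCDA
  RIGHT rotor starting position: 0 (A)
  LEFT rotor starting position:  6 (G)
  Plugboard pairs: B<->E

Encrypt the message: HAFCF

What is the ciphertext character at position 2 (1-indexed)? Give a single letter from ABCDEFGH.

Char 1 ('H'): step: R->1, L=6; H->plug->H->R->D->L->F->refl->C->L'->H->R'->B->plug->E
Char 2 ('A'): step: R->2, L=6; A->plug->A->R->G->L->H->refl->A->L'->B->R'->F->plug->F

F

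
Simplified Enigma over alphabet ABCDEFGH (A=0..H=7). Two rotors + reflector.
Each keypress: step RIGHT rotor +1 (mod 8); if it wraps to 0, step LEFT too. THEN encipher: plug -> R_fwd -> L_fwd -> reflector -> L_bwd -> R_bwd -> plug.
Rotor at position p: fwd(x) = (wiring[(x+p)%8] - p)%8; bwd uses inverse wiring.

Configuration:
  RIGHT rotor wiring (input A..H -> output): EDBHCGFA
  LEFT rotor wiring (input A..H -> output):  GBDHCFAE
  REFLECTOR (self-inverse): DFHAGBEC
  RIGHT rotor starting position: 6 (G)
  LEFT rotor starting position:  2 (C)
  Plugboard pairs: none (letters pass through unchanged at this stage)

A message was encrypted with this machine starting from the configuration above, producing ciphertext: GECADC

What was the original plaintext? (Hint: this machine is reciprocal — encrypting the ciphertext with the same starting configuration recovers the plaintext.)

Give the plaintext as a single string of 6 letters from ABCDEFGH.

Answer: BCBBFB

Derivation:
Char 1 ('G'): step: R->7, L=2; G->plug->G->R->H->L->H->refl->C->L'->F->R'->B->plug->B
Char 2 ('E'): step: R->0, L->3 (L advanced); E->plug->E->R->C->L->C->refl->H->L'->B->R'->C->plug->C
Char 3 ('C'): step: R->1, L=3; C->plug->C->R->G->L->G->refl->E->L'->A->R'->B->plug->B
Char 4 ('A'): step: R->2, L=3; A->plug->A->R->H->L->A->refl->D->L'->F->R'->B->plug->B
Char 5 ('D'): step: R->3, L=3; D->plug->D->R->C->L->C->refl->H->L'->B->R'->F->plug->F
Char 6 ('C'): step: R->4, L=3; C->plug->C->R->B->L->H->refl->C->L'->C->R'->B->plug->B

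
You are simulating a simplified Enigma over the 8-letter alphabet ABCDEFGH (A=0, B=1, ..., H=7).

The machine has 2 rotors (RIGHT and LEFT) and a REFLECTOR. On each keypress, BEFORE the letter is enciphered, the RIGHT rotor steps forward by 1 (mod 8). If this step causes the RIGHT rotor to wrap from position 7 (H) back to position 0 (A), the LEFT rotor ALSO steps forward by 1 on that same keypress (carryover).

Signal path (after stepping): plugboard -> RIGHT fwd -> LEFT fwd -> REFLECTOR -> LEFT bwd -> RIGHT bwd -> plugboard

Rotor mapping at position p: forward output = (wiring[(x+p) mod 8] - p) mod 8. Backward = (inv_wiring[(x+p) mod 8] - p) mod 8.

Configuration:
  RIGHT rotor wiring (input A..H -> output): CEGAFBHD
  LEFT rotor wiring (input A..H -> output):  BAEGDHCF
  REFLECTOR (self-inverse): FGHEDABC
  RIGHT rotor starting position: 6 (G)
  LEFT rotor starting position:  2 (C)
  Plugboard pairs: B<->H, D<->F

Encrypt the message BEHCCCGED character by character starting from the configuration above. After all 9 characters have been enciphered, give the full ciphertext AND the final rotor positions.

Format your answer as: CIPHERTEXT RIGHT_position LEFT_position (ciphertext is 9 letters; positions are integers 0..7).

Char 1 ('B'): step: R->7, L=2; B->plug->H->R->A->L->C->refl->H->L'->G->R'->F->plug->D
Char 2 ('E'): step: R->0, L->3 (L advanced); E->plug->E->R->F->L->G->refl->B->L'->H->R'->G->plug->G
Char 3 ('H'): step: R->1, L=3; H->plug->B->R->F->L->G->refl->B->L'->H->R'->C->plug->C
Char 4 ('C'): step: R->2, L=3; C->plug->C->R->D->L->H->refl->C->L'->E->R'->A->plug->A
Char 5 ('C'): step: R->3, L=3; C->plug->C->R->G->L->F->refl->A->L'->B->R'->G->plug->G
Char 6 ('C'): step: R->4, L=3; C->plug->C->R->D->L->H->refl->C->L'->E->R'->H->plug->B
Char 7 ('G'): step: R->5, L=3; G->plug->G->R->D->L->H->refl->C->L'->E->R'->A->plug->A
Char 8 ('E'): step: R->6, L=3; E->plug->E->R->A->L->D->refl->E->L'->C->R'->F->plug->D
Char 9 ('D'): step: R->7, L=3; D->plug->F->R->G->L->F->refl->A->L'->B->R'->E->plug->E
Final: ciphertext=DGCAGBADE, RIGHT=7, LEFT=3

Answer: DGCAGBADE 7 3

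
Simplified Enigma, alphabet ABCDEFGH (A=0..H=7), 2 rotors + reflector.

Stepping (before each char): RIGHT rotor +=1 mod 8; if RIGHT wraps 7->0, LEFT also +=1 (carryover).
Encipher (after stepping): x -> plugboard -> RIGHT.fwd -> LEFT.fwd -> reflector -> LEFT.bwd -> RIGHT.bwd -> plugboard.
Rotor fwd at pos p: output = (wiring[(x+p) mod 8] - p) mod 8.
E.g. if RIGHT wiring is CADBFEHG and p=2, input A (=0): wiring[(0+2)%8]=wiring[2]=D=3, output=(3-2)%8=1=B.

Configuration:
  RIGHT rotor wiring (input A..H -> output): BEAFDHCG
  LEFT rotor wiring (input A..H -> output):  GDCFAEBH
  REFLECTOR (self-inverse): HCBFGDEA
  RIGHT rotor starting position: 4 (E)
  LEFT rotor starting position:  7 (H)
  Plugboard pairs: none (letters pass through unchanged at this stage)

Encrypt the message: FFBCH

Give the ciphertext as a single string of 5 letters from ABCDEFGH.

Answer: HGFDG

Derivation:
Char 1 ('F'): step: R->5, L=7; F->plug->F->R->D->L->D->refl->F->L'->G->R'->H->plug->H
Char 2 ('F'): step: R->6, L=7; F->plug->F->R->H->L->C->refl->B->L'->F->R'->G->plug->G
Char 3 ('B'): step: R->7, L=7; B->plug->B->R->C->L->E->refl->G->L'->E->R'->F->plug->F
Char 4 ('C'): step: R->0, L->0 (L advanced); C->plug->C->R->A->L->G->refl->E->L'->F->R'->D->plug->D
Char 5 ('H'): step: R->1, L=0; H->plug->H->R->A->L->G->refl->E->L'->F->R'->G->plug->G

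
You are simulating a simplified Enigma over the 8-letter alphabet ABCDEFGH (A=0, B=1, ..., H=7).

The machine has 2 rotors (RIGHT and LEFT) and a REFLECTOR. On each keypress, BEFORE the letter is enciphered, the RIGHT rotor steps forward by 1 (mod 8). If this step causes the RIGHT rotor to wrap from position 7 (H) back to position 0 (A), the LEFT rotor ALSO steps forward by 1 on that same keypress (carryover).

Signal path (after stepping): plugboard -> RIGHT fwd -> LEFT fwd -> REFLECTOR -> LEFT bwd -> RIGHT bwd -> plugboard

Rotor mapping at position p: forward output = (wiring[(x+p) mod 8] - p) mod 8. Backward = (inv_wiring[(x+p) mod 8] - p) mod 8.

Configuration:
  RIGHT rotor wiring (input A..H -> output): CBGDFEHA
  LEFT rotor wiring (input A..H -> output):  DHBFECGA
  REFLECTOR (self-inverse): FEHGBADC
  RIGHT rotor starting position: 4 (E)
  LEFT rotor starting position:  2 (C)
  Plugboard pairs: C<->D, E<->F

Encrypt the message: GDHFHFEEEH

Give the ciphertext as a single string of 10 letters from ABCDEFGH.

Answer: FHDEEAHCGA

Derivation:
Char 1 ('G'): step: R->5, L=2; G->plug->G->R->G->L->B->refl->E->L'->E->R'->E->plug->F
Char 2 ('D'): step: R->6, L=2; D->plug->C->R->E->L->E->refl->B->L'->G->R'->H->plug->H
Char 3 ('H'): step: R->7, L=2; H->plug->H->R->A->L->H->refl->C->L'->C->R'->C->plug->D
Char 4 ('F'): step: R->0, L->3 (L advanced); F->plug->E->R->F->L->A->refl->F->L'->E->R'->F->plug->E
Char 5 ('H'): step: R->1, L=3; H->plug->H->R->B->L->B->refl->E->L'->G->R'->F->plug->E
Char 6 ('F'): step: R->2, L=3; F->plug->E->R->F->L->A->refl->F->L'->E->R'->A->plug->A
Char 7 ('E'): step: R->3, L=3; E->plug->F->R->H->L->G->refl->D->L'->D->R'->H->plug->H
Char 8 ('E'): step: R->4, L=3; E->plug->F->R->F->L->A->refl->F->L'->E->R'->D->plug->C
Char 9 ('E'): step: R->5, L=3; E->plug->F->R->B->L->B->refl->E->L'->G->R'->G->plug->G
Char 10 ('H'): step: R->6, L=3; H->plug->H->R->G->L->E->refl->B->L'->B->R'->A->plug->A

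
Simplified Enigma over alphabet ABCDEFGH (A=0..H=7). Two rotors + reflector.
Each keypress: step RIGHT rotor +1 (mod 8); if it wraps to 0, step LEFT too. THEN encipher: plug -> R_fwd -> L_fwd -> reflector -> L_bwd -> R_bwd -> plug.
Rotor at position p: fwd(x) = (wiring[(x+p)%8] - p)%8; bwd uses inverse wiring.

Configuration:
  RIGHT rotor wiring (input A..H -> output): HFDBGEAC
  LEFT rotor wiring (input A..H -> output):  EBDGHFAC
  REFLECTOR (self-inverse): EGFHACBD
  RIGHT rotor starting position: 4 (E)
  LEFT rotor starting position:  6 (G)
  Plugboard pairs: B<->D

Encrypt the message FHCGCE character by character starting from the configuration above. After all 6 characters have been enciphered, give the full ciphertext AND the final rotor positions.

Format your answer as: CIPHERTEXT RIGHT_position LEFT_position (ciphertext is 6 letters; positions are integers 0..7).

Answer: BAEFAD 2 7

Derivation:
Char 1 ('F'): step: R->5, L=6; F->plug->F->R->G->L->B->refl->G->L'->C->R'->D->plug->B
Char 2 ('H'): step: R->6, L=6; H->plug->H->R->G->L->B->refl->G->L'->C->R'->A->plug->A
Char 3 ('C'): step: R->7, L=6; C->plug->C->R->G->L->B->refl->G->L'->C->R'->E->plug->E
Char 4 ('G'): step: R->0, L->7 (L advanced); G->plug->G->R->A->L->D->refl->H->L'->E->R'->F->plug->F
Char 5 ('C'): step: R->1, L=7; C->plug->C->R->A->L->D->refl->H->L'->E->R'->A->plug->A
Char 6 ('E'): step: R->2, L=7; E->plug->E->R->G->L->G->refl->B->L'->H->R'->B->plug->D
Final: ciphertext=BAEFAD, RIGHT=2, LEFT=7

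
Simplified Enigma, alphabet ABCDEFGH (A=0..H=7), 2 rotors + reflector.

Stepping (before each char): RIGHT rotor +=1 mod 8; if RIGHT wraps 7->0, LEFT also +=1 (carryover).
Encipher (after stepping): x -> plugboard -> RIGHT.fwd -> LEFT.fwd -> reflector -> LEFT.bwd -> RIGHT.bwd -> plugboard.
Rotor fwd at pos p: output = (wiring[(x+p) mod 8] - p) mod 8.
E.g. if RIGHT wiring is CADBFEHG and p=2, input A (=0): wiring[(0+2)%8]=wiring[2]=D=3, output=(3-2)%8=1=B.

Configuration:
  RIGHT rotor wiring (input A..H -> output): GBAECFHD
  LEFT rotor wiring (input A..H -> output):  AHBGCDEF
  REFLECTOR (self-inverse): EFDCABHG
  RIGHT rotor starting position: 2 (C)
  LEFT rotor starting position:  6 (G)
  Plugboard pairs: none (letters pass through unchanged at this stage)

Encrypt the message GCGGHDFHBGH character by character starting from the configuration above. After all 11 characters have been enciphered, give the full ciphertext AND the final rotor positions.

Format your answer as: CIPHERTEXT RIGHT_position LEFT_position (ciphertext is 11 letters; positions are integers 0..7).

Answer: HDFEDCGFAHF 5 7

Derivation:
Char 1 ('G'): step: R->3, L=6; G->plug->G->R->G->L->E->refl->A->L'->F->R'->H->plug->H
Char 2 ('C'): step: R->4, L=6; C->plug->C->R->D->L->B->refl->F->L'->H->R'->D->plug->D
Char 3 ('G'): step: R->5, L=6; G->plug->G->R->H->L->F->refl->B->L'->D->R'->F->plug->F
Char 4 ('G'): step: R->6, L=6; G->plug->G->R->E->L->D->refl->C->L'->C->R'->E->plug->E
Char 5 ('H'): step: R->7, L=6; H->plug->H->R->A->L->G->refl->H->L'->B->R'->D->plug->D
Char 6 ('D'): step: R->0, L->7 (L advanced); D->plug->D->R->E->L->H->refl->G->L'->A->R'->C->plug->C
Char 7 ('F'): step: R->1, L=7; F->plug->F->R->G->L->E->refl->A->L'->C->R'->G->plug->G
Char 8 ('H'): step: R->2, L=7; H->plug->H->R->H->L->F->refl->B->L'->B->R'->F->plug->F
Char 9 ('B'): step: R->3, L=7; B->plug->B->R->H->L->F->refl->B->L'->B->R'->A->plug->A
Char 10 ('G'): step: R->4, L=7; G->plug->G->R->E->L->H->refl->G->L'->A->R'->H->plug->H
Char 11 ('H'): step: R->5, L=7; H->plug->H->R->F->L->D->refl->C->L'->D->R'->F->plug->F
Final: ciphertext=HDFEDCGFAHF, RIGHT=5, LEFT=7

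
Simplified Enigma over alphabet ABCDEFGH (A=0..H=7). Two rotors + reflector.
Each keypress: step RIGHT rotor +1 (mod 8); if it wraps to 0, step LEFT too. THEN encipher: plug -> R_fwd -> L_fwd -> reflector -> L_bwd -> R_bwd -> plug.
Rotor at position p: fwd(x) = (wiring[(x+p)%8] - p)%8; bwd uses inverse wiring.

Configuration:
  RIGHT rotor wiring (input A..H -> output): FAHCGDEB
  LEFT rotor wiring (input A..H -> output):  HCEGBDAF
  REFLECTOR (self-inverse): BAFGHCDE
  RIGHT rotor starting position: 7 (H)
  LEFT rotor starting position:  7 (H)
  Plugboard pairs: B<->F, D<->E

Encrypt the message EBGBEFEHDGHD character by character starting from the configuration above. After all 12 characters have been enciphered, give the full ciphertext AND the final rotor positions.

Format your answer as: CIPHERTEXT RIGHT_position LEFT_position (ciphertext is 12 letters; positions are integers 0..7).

Answer: FEACGHGDABAG 3 1

Derivation:
Char 1 ('E'): step: R->0, L->0 (L advanced); E->plug->D->R->C->L->E->refl->H->L'->A->R'->B->plug->F
Char 2 ('B'): step: R->1, L=0; B->plug->F->R->D->L->G->refl->D->L'->F->R'->D->plug->E
Char 3 ('G'): step: R->2, L=0; G->plug->G->R->D->L->G->refl->D->L'->F->R'->A->plug->A
Char 4 ('B'): step: R->3, L=0; B->plug->F->R->C->L->E->refl->H->L'->A->R'->C->plug->C
Char 5 ('E'): step: R->4, L=0; E->plug->D->R->F->L->D->refl->G->L'->D->R'->G->plug->G
Char 6 ('F'): step: R->5, L=0; F->plug->B->R->H->L->F->refl->C->L'->B->R'->H->plug->H
Char 7 ('E'): step: R->6, L=0; E->plug->D->R->C->L->E->refl->H->L'->A->R'->G->plug->G
Char 8 ('H'): step: R->7, L=0; H->plug->H->R->F->L->D->refl->G->L'->D->R'->E->plug->D
Char 9 ('D'): step: R->0, L->1 (L advanced); D->plug->E->R->G->L->E->refl->H->L'->F->R'->A->plug->A
Char 10 ('G'): step: R->1, L=1; G->plug->G->R->A->L->B->refl->A->L'->D->R'->F->plug->B
Char 11 ('H'): step: R->2, L=1; H->plug->H->R->G->L->E->refl->H->L'->F->R'->A->plug->A
Char 12 ('D'): step: R->3, L=1; D->plug->E->R->G->L->E->refl->H->L'->F->R'->G->plug->G
Final: ciphertext=FEACGHGDABAG, RIGHT=3, LEFT=1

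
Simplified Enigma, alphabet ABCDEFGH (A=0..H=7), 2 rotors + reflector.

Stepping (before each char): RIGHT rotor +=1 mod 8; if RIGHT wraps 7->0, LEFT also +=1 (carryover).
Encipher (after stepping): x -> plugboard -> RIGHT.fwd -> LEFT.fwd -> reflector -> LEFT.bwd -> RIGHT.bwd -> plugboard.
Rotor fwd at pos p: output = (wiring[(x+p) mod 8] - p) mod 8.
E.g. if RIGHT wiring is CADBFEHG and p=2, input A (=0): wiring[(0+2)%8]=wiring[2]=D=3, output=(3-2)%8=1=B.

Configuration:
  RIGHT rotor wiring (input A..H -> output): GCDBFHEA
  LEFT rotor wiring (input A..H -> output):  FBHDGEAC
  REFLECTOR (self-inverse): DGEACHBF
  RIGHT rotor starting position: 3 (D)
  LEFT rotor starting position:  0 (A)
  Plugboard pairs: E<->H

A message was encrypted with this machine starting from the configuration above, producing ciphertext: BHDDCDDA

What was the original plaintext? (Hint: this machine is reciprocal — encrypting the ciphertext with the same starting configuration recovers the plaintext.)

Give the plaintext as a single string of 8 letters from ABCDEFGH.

Char 1 ('B'): step: R->4, L=0; B->plug->B->R->D->L->D->refl->A->L'->G->R'->F->plug->F
Char 2 ('H'): step: R->5, L=0; H->plug->E->R->F->L->E->refl->C->L'->H->R'->B->plug->B
Char 3 ('D'): step: R->6, L=0; D->plug->D->R->E->L->G->refl->B->L'->B->R'->H->plug->E
Char 4 ('D'): step: R->7, L=0; D->plug->D->R->E->L->G->refl->B->L'->B->R'->A->plug->A
Char 5 ('C'): step: R->0, L->1 (L advanced); C->plug->C->R->D->L->F->refl->H->L'->F->R'->E->plug->H
Char 6 ('D'): step: R->1, L=1; D->plug->D->R->E->L->D->refl->A->L'->A->R'->C->plug->C
Char 7 ('D'): step: R->2, L=1; D->plug->D->R->F->L->H->refl->F->L'->D->R'->C->plug->C
Char 8 ('A'): step: R->3, L=1; A->plug->A->R->G->L->B->refl->G->L'->B->R'->D->plug->D

Answer: FBEAHCCD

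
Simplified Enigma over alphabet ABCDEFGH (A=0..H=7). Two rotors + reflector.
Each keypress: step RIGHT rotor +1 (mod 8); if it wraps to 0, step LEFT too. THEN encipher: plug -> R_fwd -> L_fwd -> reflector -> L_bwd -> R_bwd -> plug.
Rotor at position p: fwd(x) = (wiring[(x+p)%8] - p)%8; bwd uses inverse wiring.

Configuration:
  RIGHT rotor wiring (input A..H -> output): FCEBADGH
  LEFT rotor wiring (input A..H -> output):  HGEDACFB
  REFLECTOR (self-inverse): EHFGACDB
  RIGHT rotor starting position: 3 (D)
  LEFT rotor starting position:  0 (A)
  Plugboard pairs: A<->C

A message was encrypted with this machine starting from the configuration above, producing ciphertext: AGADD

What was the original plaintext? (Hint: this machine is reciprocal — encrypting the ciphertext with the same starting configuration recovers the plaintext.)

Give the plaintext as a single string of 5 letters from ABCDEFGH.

Answer: CACBH

Derivation:
Char 1 ('A'): step: R->4, L=0; A->plug->C->R->C->L->E->refl->A->L'->E->R'->A->plug->C
Char 2 ('G'): step: R->5, L=0; G->plug->G->R->E->L->A->refl->E->L'->C->R'->C->plug->A
Char 3 ('A'): step: R->6, L=0; A->plug->C->R->H->L->B->refl->H->L'->A->R'->A->plug->C
Char 4 ('D'): step: R->7, L=0; D->plug->D->R->F->L->C->refl->F->L'->G->R'->B->plug->B
Char 5 ('D'): step: R->0, L->1 (L advanced); D->plug->D->R->B->L->D->refl->G->L'->H->R'->H->plug->H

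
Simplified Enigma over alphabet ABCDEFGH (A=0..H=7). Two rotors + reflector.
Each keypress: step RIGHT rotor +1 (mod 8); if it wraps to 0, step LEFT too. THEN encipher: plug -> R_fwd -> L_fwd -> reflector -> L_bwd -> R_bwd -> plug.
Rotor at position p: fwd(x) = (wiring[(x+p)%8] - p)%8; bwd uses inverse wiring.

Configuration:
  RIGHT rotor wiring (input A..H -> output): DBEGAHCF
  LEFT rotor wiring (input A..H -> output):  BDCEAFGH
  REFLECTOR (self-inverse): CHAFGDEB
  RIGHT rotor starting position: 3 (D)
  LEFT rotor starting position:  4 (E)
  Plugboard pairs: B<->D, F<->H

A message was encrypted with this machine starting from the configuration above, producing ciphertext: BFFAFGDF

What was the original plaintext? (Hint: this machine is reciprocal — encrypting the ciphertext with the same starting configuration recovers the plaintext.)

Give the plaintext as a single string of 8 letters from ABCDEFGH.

Char 1 ('B'): step: R->4, L=4; B->plug->D->R->B->L->B->refl->H->L'->F->R'->F->plug->H
Char 2 ('F'): step: R->5, L=4; F->plug->H->R->D->L->D->refl->F->L'->E->R'->E->plug->E
Char 3 ('F'): step: R->6, L=4; F->plug->H->R->B->L->B->refl->H->L'->F->R'->C->plug->C
Char 4 ('A'): step: R->7, L=4; A->plug->A->R->G->L->G->refl->E->L'->A->R'->G->plug->G
Char 5 ('F'): step: R->0, L->5 (L advanced); F->plug->H->R->F->L->F->refl->D->L'->H->R'->F->plug->H
Char 6 ('G'): step: R->1, L=5; G->plug->G->R->E->L->G->refl->E->L'->D->R'->B->plug->D
Char 7 ('D'): step: R->2, L=5; D->plug->B->R->E->L->G->refl->E->L'->D->R'->F->plug->H
Char 8 ('F'): step: R->3, L=5; F->plug->H->R->B->L->B->refl->H->L'->G->R'->G->plug->G

Answer: HECGHDHG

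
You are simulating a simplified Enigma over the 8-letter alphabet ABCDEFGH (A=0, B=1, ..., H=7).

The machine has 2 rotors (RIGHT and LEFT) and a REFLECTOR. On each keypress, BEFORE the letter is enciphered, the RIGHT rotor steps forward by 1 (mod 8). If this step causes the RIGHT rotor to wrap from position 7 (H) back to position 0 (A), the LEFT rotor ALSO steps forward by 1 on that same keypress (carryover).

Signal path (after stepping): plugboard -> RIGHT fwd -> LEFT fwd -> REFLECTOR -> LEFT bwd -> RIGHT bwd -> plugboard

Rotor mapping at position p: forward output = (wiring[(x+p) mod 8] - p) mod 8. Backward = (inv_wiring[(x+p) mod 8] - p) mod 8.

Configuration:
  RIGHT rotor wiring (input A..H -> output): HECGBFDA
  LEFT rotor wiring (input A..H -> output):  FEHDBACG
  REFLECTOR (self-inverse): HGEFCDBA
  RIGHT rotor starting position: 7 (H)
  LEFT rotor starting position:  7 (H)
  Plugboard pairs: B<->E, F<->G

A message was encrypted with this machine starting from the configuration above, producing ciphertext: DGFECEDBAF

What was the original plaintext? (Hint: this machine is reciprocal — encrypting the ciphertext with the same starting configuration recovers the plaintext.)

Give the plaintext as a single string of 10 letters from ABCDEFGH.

Char 1 ('D'): step: R->0, L->0 (L advanced); D->plug->D->R->G->L->C->refl->E->L'->B->R'->E->plug->B
Char 2 ('G'): step: R->1, L=0; G->plug->F->R->C->L->H->refl->A->L'->F->R'->C->plug->C
Char 3 ('F'): step: R->2, L=0; F->plug->G->R->F->L->A->refl->H->L'->C->R'->H->plug->H
Char 4 ('E'): step: R->3, L=0; E->plug->B->R->G->L->C->refl->E->L'->B->R'->G->plug->F
Char 5 ('C'): step: R->4, L=0; C->plug->C->R->H->L->G->refl->B->L'->E->R'->D->plug->D
Char 6 ('E'): step: R->5, L=0; E->plug->B->R->G->L->C->refl->E->L'->B->R'->G->plug->F
Char 7 ('D'): step: R->6, L=0; D->plug->D->R->G->L->C->refl->E->L'->B->R'->C->plug->C
Char 8 ('B'): step: R->7, L=0; B->plug->E->R->H->L->G->refl->B->L'->E->R'->H->plug->H
Char 9 ('A'): step: R->0, L->1 (L advanced); A->plug->A->R->H->L->E->refl->C->L'->C->R'->C->plug->C
Char 10 ('F'): step: R->1, L=1; F->plug->G->R->H->L->E->refl->C->L'->C->R'->F->plug->G

Answer: BCHFDFCHCG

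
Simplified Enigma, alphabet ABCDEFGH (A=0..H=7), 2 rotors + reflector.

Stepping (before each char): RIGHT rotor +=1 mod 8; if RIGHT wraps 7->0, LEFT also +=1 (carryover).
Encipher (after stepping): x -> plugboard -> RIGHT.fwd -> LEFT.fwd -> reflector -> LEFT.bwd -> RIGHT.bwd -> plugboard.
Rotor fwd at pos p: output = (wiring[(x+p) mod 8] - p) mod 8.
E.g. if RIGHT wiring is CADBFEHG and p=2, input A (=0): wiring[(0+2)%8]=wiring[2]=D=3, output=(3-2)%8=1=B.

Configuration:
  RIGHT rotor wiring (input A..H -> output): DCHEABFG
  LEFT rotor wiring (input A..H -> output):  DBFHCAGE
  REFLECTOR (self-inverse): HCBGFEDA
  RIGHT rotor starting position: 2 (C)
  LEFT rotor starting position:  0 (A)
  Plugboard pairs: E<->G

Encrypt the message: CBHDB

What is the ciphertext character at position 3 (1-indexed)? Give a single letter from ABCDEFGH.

Char 1 ('C'): step: R->3, L=0; C->plug->C->R->G->L->G->refl->D->L'->A->R'->F->plug->F
Char 2 ('B'): step: R->4, L=0; B->plug->B->R->F->L->A->refl->H->L'->D->R'->G->plug->E
Char 3 ('H'): step: R->5, L=0; H->plug->H->R->D->L->H->refl->A->L'->F->R'->E->plug->G

G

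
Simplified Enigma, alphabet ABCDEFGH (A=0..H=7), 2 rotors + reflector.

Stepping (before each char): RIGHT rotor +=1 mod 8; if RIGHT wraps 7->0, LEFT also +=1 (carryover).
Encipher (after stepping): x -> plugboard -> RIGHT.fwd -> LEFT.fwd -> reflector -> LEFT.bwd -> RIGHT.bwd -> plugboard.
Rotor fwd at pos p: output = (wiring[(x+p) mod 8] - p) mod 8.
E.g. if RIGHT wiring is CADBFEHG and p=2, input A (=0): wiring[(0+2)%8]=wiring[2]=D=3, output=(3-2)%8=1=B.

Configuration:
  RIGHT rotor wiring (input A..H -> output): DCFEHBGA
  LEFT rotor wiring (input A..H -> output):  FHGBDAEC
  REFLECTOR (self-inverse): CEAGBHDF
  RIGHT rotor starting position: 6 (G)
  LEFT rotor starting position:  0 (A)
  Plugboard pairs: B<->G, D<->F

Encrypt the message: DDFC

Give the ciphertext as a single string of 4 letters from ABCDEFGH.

Answer: AFBH

Derivation:
Char 1 ('D'): step: R->7, L=0; D->plug->F->R->A->L->F->refl->H->L'->B->R'->A->plug->A
Char 2 ('D'): step: R->0, L->1 (L advanced); D->plug->F->R->B->L->F->refl->H->L'->E->R'->D->plug->F
Char 3 ('F'): step: R->1, L=1; F->plug->D->R->G->L->B->refl->E->L'->H->R'->G->plug->B
Char 4 ('C'): step: R->2, L=1; C->plug->C->R->F->L->D->refl->G->L'->A->R'->H->plug->H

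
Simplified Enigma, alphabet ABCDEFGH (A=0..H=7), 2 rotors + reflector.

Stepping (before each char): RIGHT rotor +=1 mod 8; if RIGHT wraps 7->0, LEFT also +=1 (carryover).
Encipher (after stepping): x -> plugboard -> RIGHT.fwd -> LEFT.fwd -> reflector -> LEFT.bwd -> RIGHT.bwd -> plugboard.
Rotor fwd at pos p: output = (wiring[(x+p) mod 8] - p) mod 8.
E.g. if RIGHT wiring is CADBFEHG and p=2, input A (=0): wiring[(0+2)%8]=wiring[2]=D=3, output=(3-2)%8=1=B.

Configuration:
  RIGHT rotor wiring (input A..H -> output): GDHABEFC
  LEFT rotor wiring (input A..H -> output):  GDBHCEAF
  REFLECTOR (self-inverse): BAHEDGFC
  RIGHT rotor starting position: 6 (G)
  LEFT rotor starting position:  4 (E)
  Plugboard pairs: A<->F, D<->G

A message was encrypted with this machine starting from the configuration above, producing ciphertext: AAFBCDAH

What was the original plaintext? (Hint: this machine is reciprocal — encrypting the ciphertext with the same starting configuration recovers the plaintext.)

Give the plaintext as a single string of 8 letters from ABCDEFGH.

Answer: BCEAFEDC

Derivation:
Char 1 ('A'): step: R->7, L=4; A->plug->F->R->C->L->E->refl->D->L'->H->R'->B->plug->B
Char 2 ('A'): step: R->0, L->5 (L advanced); A->plug->F->R->E->L->G->refl->F->L'->H->R'->C->plug->C
Char 3 ('F'): step: R->1, L=5; F->plug->A->R->C->L->A->refl->B->L'->D->R'->E->plug->E
Char 4 ('B'): step: R->2, L=5; B->plug->B->R->G->L->C->refl->H->L'->A->R'->F->plug->A
Char 5 ('C'): step: R->3, L=5; C->plug->C->R->B->L->D->refl->E->L'->F->R'->A->plug->F
Char 6 ('D'): step: R->4, L=5; D->plug->G->R->D->L->B->refl->A->L'->C->R'->E->plug->E
Char 7 ('A'): step: R->5, L=5; A->plug->F->R->C->L->A->refl->B->L'->D->R'->G->plug->D
Char 8 ('H'): step: R->6, L=5; H->plug->H->R->G->L->C->refl->H->L'->A->R'->C->plug->C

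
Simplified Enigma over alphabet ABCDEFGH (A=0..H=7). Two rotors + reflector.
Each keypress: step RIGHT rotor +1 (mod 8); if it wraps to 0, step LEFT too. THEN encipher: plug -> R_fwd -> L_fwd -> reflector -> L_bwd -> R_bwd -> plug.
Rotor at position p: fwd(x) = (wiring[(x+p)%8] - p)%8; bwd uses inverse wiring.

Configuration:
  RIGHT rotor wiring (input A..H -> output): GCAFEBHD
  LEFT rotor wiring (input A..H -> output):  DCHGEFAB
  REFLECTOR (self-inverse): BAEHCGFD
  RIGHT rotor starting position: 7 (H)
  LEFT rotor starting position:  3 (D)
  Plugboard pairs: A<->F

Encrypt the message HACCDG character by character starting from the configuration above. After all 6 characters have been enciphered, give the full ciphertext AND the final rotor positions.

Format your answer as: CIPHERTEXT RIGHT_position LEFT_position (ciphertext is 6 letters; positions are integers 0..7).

Char 1 ('H'): step: R->0, L->4 (L advanced); H->plug->H->R->D->L->F->refl->G->L'->F->R'->D->plug->D
Char 2 ('A'): step: R->1, L=4; A->plug->F->R->G->L->D->refl->H->L'->E->R'->C->plug->C
Char 3 ('C'): step: R->2, L=4; C->plug->C->R->C->L->E->refl->C->L'->H->R'->D->plug->D
Char 4 ('C'): step: R->3, L=4; C->plug->C->R->G->L->D->refl->H->L'->E->R'->D->plug->D
Char 5 ('D'): step: R->4, L=4; D->plug->D->R->H->L->C->refl->E->L'->C->R'->E->plug->E
Char 6 ('G'): step: R->5, L=4; G->plug->G->R->A->L->A->refl->B->L'->B->R'->D->plug->D
Final: ciphertext=DCDDED, RIGHT=5, LEFT=4

Answer: DCDDED 5 4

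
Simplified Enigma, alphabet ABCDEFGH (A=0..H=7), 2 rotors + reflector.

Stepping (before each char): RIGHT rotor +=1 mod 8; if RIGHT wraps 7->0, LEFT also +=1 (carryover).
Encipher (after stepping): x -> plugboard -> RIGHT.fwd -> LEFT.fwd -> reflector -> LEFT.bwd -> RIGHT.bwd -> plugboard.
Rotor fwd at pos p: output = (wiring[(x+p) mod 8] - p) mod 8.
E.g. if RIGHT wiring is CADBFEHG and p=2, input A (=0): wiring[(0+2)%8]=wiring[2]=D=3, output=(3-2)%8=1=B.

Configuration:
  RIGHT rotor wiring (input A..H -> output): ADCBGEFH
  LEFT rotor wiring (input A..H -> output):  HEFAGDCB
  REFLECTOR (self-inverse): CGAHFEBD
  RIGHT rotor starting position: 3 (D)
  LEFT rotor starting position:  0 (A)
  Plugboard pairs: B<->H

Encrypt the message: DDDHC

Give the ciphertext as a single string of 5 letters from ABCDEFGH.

Answer: GEGEA

Derivation:
Char 1 ('D'): step: R->4, L=0; D->plug->D->R->D->L->A->refl->C->L'->G->R'->G->plug->G
Char 2 ('D'): step: R->5, L=0; D->plug->D->R->D->L->A->refl->C->L'->G->R'->E->plug->E
Char 3 ('D'): step: R->6, L=0; D->plug->D->R->F->L->D->refl->H->L'->A->R'->G->plug->G
Char 4 ('H'): step: R->7, L=0; H->plug->B->R->B->L->E->refl->F->L'->C->R'->E->plug->E
Char 5 ('C'): step: R->0, L->1 (L advanced); C->plug->C->R->C->L->H->refl->D->L'->A->R'->A->plug->A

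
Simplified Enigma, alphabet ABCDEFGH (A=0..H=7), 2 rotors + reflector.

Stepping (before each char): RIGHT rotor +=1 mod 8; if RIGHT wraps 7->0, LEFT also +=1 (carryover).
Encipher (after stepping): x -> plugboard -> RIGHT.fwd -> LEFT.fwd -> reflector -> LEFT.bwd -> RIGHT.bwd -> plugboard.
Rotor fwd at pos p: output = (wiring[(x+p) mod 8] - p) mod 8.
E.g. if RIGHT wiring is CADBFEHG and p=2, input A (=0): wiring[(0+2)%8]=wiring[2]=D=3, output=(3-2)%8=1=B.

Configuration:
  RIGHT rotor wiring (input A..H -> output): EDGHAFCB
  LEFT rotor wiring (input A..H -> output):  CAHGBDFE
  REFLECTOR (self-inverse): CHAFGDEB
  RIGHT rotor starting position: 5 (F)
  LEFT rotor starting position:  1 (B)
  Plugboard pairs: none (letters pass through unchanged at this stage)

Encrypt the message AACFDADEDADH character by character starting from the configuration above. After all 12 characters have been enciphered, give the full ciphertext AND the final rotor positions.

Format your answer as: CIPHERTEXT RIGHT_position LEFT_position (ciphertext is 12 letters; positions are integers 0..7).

Char 1 ('A'): step: R->6, L=1; A->plug->A->R->E->L->C->refl->A->L'->D->R'->B->plug->B
Char 2 ('A'): step: R->7, L=1; A->plug->A->R->C->L->F->refl->D->L'->G->R'->G->plug->G
Char 3 ('C'): step: R->0, L->2 (L advanced); C->plug->C->R->G->L->A->refl->C->L'->F->R'->F->plug->F
Char 4 ('F'): step: R->1, L=2; F->plug->F->R->B->L->E->refl->G->L'->H->R'->D->plug->D
Char 5 ('D'): step: R->2, L=2; D->plug->D->R->D->L->B->refl->H->L'->C->R'->G->plug->G
Char 6 ('A'): step: R->3, L=2; A->plug->A->R->E->L->D->refl->F->L'->A->R'->G->plug->G
Char 7 ('D'): step: R->4, L=2; D->plug->D->R->F->L->C->refl->A->L'->G->R'->C->plug->C
Char 8 ('E'): step: R->5, L=2; E->plug->E->R->G->L->A->refl->C->L'->F->R'->B->plug->B
Char 9 ('D'): step: R->6, L=2; D->plug->D->R->F->L->C->refl->A->L'->G->R'->C->plug->C
Char 10 ('A'): step: R->7, L=2; A->plug->A->R->C->L->H->refl->B->L'->D->R'->H->plug->H
Char 11 ('D'): step: R->0, L->3 (L advanced); D->plug->D->R->H->L->E->refl->G->L'->B->R'->H->plug->H
Char 12 ('H'): step: R->1, L=3; H->plug->H->R->D->L->C->refl->A->L'->C->R'->A->plug->A
Final: ciphertext=BGFDGGCBCHHA, RIGHT=1, LEFT=3

Answer: BGFDGGCBCHHA 1 3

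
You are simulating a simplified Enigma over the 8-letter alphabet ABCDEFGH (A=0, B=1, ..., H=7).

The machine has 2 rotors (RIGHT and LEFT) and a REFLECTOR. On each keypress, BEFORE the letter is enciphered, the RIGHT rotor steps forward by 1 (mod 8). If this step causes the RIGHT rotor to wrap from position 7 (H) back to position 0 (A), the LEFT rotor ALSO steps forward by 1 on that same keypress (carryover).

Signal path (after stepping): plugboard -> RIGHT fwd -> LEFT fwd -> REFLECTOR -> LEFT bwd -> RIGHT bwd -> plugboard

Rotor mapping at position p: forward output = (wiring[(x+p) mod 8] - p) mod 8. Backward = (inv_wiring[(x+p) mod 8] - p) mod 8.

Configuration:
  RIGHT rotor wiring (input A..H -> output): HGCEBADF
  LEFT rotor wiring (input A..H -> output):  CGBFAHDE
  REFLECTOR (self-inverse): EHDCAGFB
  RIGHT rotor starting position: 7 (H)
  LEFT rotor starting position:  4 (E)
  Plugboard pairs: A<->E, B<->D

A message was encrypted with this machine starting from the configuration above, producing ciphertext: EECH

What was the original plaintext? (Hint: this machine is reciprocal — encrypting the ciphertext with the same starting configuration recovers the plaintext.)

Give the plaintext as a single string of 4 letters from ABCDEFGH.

Char 1 ('E'): step: R->0, L->5 (L advanced); E->plug->A->R->H->L->D->refl->C->L'->A->R'->F->plug->F
Char 2 ('E'): step: R->1, L=5; E->plug->A->R->F->L->E->refl->A->L'->G->R'->H->plug->H
Char 3 ('C'): step: R->2, L=5; C->plug->C->R->H->L->D->refl->C->L'->A->R'->A->plug->E
Char 4 ('H'): step: R->3, L=5; H->plug->H->R->H->L->D->refl->C->L'->A->R'->D->plug->B

Answer: FHEB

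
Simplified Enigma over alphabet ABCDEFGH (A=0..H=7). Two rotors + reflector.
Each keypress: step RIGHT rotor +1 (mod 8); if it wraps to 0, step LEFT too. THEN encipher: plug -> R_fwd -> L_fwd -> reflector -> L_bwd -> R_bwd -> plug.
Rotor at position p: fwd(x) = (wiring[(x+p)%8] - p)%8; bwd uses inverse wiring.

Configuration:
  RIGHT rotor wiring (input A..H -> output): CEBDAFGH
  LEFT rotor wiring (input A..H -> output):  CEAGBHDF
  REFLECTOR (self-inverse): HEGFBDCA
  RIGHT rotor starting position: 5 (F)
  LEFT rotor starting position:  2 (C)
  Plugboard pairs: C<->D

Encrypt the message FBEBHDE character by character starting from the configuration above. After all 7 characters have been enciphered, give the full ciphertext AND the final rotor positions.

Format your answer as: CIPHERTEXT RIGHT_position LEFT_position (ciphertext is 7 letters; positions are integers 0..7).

Answer: EDHCDHD 4 3

Derivation:
Char 1 ('F'): step: R->6, L=2; F->plug->F->R->F->L->D->refl->F->L'->D->R'->E->plug->E
Char 2 ('B'): step: R->7, L=2; B->plug->B->R->D->L->F->refl->D->L'->F->R'->C->plug->D
Char 3 ('E'): step: R->0, L->3 (L advanced); E->plug->E->R->A->L->D->refl->F->L'->H->R'->H->plug->H
Char 4 ('B'): step: R->1, L=3; B->plug->B->R->A->L->D->refl->F->L'->H->R'->D->plug->C
Char 5 ('H'): step: R->2, L=3; H->plug->H->R->C->L->E->refl->B->L'->G->R'->C->plug->D
Char 6 ('D'): step: R->3, L=3; D->plug->C->R->C->L->E->refl->B->L'->G->R'->H->plug->H
Char 7 ('E'): step: R->4, L=3; E->plug->E->R->G->L->B->refl->E->L'->C->R'->C->plug->D
Final: ciphertext=EDHCDHD, RIGHT=4, LEFT=3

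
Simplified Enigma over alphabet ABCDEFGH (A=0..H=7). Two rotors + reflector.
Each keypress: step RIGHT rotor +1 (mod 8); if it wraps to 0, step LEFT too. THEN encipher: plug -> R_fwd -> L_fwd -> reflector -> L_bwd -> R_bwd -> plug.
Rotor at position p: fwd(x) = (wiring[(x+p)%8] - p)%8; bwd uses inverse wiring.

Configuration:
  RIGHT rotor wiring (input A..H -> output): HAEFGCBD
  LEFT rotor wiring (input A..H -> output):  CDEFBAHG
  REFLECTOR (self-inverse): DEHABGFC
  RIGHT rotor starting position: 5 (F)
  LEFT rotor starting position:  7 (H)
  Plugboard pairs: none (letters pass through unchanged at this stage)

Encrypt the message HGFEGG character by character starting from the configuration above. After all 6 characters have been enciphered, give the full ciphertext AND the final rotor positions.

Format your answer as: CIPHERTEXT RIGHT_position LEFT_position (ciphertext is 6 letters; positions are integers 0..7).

Answer: AACDFH 3 0

Derivation:
Char 1 ('H'): step: R->6, L=7; H->plug->H->R->E->L->G->refl->F->L'->D->R'->A->plug->A
Char 2 ('G'): step: R->7, L=7; G->plug->G->R->D->L->F->refl->G->L'->E->R'->A->plug->A
Char 3 ('F'): step: R->0, L->0 (L advanced); F->plug->F->R->C->L->E->refl->B->L'->E->R'->C->plug->C
Char 4 ('E'): step: R->1, L=0; E->plug->E->R->B->L->D->refl->A->L'->F->R'->D->plug->D
Char 5 ('G'): step: R->2, L=0; G->plug->G->R->F->L->A->refl->D->L'->B->R'->F->plug->F
Char 6 ('G'): step: R->3, L=0; G->plug->G->R->F->L->A->refl->D->L'->B->R'->H->plug->H
Final: ciphertext=AACDFH, RIGHT=3, LEFT=0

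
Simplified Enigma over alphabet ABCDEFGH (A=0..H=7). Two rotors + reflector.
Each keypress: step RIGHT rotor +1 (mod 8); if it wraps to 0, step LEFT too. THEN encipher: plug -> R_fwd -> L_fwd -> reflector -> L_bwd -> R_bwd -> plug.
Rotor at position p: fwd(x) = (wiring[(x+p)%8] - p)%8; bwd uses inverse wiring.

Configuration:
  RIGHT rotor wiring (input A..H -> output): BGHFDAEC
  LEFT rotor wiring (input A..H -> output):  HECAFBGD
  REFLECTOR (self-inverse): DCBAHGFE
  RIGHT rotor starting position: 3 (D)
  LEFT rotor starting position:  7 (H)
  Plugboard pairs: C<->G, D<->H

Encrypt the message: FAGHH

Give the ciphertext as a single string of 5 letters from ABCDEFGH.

Char 1 ('F'): step: R->4, L=7; F->plug->F->R->C->L->F->refl->G->L'->F->R'->E->plug->E
Char 2 ('A'): step: R->5, L=7; A->plug->A->R->D->L->D->refl->A->L'->B->R'->E->plug->E
Char 3 ('G'): step: R->6, L=7; G->plug->C->R->D->L->D->refl->A->L'->B->R'->E->plug->E
Char 4 ('H'): step: R->7, L=7; H->plug->D->R->A->L->E->refl->H->L'->H->R'->C->plug->G
Char 5 ('H'): step: R->0, L->0 (L advanced); H->plug->D->R->F->L->B->refl->C->L'->C->R'->H->plug->D

Answer: EEEGD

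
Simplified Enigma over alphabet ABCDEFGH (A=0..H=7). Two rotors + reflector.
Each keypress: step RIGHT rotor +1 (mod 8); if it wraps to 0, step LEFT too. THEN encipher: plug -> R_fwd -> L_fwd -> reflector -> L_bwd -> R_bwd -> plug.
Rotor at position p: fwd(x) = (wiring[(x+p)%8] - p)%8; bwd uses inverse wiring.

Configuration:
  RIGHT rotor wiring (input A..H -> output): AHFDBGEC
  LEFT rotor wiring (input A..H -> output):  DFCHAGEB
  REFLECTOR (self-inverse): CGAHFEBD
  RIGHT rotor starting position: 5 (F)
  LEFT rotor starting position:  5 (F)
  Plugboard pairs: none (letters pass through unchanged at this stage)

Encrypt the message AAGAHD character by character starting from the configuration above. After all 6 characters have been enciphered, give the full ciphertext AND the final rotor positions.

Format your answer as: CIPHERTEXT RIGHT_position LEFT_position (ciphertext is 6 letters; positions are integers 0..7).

Answer: BCHHFC 3 6

Derivation:
Char 1 ('A'): step: R->6, L=5; A->plug->A->R->G->L->C->refl->A->L'->E->R'->B->plug->B
Char 2 ('A'): step: R->7, L=5; A->plug->A->R->D->L->G->refl->B->L'->A->R'->C->plug->C
Char 3 ('G'): step: R->0, L->6 (L advanced); G->plug->G->R->E->L->E->refl->F->L'->C->R'->H->plug->H
Char 4 ('A'): step: R->1, L=6; A->plug->A->R->G->L->C->refl->A->L'->H->R'->H->plug->H
Char 5 ('H'): step: R->2, L=6; H->plug->H->R->F->L->B->refl->G->L'->A->R'->F->plug->F
Char 6 ('D'): step: R->3, L=6; D->plug->D->R->B->L->D->refl->H->L'->D->R'->C->plug->C
Final: ciphertext=BCHHFC, RIGHT=3, LEFT=6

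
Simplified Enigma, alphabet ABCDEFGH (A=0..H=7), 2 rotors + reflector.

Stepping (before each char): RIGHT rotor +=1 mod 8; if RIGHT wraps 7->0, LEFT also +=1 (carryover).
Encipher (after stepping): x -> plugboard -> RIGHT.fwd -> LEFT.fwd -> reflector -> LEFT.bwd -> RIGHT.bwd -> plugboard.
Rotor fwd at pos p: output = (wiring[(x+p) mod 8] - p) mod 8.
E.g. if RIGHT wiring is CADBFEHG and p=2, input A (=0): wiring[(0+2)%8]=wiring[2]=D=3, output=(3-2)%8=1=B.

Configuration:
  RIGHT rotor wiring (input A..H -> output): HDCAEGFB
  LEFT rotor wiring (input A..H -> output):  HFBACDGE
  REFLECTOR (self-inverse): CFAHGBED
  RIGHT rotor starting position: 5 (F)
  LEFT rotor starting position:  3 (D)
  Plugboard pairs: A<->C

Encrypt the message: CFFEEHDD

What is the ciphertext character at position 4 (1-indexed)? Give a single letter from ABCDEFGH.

Char 1 ('C'): step: R->6, L=3; C->plug->A->R->H->L->G->refl->E->L'->F->R'->D->plug->D
Char 2 ('F'): step: R->7, L=3; F->plug->F->R->F->L->E->refl->G->L'->H->R'->G->plug->G
Char 3 ('F'): step: R->0, L->4 (L advanced); F->plug->F->R->G->L->F->refl->B->L'->F->R'->G->plug->G
Char 4 ('E'): step: R->1, L=4; E->plug->E->R->F->L->B->refl->F->L'->G->R'->H->plug->H

H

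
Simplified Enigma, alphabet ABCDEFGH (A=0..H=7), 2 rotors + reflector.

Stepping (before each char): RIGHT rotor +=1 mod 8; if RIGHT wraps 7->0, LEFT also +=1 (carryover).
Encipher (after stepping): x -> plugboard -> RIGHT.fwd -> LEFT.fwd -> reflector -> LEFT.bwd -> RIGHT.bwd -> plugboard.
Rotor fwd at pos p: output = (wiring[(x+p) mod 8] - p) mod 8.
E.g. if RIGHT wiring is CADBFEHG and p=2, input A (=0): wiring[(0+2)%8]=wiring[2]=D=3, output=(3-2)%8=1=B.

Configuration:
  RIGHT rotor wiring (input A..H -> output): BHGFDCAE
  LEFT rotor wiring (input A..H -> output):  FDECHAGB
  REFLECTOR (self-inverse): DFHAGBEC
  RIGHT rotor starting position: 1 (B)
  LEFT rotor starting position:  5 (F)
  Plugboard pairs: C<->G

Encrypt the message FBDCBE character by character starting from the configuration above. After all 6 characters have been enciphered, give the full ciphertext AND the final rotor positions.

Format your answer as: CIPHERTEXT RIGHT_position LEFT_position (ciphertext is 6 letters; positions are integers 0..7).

Answer: AHFBDH 7 5

Derivation:
Char 1 ('F'): step: R->2, L=5; F->plug->F->R->C->L->E->refl->G->L'->E->R'->A->plug->A
Char 2 ('B'): step: R->3, L=5; B->plug->B->R->A->L->D->refl->A->L'->D->R'->H->plug->H
Char 3 ('D'): step: R->4, L=5; D->plug->D->R->A->L->D->refl->A->L'->D->R'->F->plug->F
Char 4 ('C'): step: R->5, L=5; C->plug->G->R->A->L->D->refl->A->L'->D->R'->B->plug->B
Char 5 ('B'): step: R->6, L=5; B->plug->B->R->G->L->F->refl->B->L'->B->R'->D->plug->D
Char 6 ('E'): step: R->7, L=5; E->plug->E->R->G->L->F->refl->B->L'->B->R'->H->plug->H
Final: ciphertext=AHFBDH, RIGHT=7, LEFT=5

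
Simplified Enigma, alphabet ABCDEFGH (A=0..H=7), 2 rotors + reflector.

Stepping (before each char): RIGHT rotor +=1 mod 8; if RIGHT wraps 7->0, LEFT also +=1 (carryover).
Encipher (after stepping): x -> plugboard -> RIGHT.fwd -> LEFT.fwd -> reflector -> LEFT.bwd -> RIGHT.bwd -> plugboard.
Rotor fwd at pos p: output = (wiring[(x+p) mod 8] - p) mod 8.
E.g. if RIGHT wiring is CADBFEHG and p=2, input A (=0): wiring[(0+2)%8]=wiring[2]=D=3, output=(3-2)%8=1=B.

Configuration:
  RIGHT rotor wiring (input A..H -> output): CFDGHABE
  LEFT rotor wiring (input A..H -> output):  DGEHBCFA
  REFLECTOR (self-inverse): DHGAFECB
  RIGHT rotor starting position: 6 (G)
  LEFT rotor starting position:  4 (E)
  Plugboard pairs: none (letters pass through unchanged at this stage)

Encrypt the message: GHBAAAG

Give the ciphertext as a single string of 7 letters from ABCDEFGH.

Char 1 ('G'): step: R->7, L=4; G->plug->G->R->B->L->G->refl->C->L'->F->R'->A->plug->A
Char 2 ('H'): step: R->0, L->5 (L advanced); H->plug->H->R->E->L->B->refl->H->L'->F->R'->B->plug->B
Char 3 ('B'): step: R->1, L=5; B->plug->B->R->C->L->D->refl->A->L'->B->R'->H->plug->H
Char 4 ('A'): step: R->2, L=5; A->plug->A->R->B->L->A->refl->D->L'->C->R'->F->plug->F
Char 5 ('A'): step: R->3, L=5; A->plug->A->R->D->L->G->refl->C->L'->G->R'->D->plug->D
Char 6 ('A'): step: R->4, L=5; A->plug->A->R->D->L->G->refl->C->L'->G->R'->E->plug->E
Char 7 ('G'): step: R->5, L=5; G->plug->G->R->B->L->A->refl->D->L'->C->R'->H->plug->H

Answer: ABHFDEH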